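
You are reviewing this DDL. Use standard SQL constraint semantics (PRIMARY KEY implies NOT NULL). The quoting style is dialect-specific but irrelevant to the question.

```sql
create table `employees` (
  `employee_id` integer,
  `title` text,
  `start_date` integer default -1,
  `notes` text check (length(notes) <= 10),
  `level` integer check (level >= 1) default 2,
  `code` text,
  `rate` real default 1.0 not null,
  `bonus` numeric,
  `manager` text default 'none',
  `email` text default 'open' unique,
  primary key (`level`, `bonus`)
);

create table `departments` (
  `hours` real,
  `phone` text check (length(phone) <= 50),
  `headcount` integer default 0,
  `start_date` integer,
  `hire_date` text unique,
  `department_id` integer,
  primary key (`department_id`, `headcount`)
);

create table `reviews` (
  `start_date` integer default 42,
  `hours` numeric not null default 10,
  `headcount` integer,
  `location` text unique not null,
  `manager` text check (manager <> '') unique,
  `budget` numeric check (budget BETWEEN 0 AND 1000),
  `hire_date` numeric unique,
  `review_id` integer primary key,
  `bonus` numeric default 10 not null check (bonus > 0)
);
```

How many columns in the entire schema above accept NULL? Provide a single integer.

employees: 7 nullable (employee_id, title, start_date, notes, code, manager, email — PK (level, bonus) and explicit NOT NULL columns excluded).
departments: 4 nullable (hours, phone, start_date, hire_date — PK (department_id, headcount) and explicit NOT NULL columns excluded).
reviews: 5 nullable (start_date, headcount, manager, budget, hire_date — PK (review_id) and explicit NOT NULL columns excluded).
Total: 7 + 4 + 5 = 16.

16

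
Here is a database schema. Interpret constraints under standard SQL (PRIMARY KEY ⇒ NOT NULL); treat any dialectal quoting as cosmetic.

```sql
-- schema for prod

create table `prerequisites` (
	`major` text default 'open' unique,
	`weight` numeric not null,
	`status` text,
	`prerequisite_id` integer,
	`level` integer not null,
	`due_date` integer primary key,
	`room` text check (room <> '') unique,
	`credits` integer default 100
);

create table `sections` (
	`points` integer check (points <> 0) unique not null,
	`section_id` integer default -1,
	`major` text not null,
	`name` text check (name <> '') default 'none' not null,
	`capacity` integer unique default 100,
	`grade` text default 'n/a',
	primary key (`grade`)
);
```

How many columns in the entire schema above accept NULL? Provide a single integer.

7

prerequisites: 5 nullable (major, status, prerequisite_id, room, credits — PK (due_date) and explicit NOT NULL columns excluded).
sections: 2 nullable (section_id, capacity — PK (grade) and explicit NOT NULL columns excluded).
Total: 5 + 2 = 7.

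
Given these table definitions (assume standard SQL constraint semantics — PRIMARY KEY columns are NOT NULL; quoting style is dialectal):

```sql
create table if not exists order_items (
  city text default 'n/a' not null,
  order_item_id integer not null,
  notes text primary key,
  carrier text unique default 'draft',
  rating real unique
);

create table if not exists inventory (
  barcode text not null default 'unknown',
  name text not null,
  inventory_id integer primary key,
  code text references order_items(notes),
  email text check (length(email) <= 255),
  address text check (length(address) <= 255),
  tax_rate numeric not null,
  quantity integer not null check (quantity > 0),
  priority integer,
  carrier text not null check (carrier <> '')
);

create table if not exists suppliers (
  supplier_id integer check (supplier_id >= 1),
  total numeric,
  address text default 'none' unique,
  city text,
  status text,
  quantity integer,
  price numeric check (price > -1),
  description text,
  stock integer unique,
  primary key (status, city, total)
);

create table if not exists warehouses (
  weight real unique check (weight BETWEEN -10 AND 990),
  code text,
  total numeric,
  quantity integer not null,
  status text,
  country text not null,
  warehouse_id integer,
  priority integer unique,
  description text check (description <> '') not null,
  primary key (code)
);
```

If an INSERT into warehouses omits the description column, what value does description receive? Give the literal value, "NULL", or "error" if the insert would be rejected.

error

description has no DEFAULT clause.
Omitting it would insert NULL, but it is declared NOT NULL, so the INSERT fails.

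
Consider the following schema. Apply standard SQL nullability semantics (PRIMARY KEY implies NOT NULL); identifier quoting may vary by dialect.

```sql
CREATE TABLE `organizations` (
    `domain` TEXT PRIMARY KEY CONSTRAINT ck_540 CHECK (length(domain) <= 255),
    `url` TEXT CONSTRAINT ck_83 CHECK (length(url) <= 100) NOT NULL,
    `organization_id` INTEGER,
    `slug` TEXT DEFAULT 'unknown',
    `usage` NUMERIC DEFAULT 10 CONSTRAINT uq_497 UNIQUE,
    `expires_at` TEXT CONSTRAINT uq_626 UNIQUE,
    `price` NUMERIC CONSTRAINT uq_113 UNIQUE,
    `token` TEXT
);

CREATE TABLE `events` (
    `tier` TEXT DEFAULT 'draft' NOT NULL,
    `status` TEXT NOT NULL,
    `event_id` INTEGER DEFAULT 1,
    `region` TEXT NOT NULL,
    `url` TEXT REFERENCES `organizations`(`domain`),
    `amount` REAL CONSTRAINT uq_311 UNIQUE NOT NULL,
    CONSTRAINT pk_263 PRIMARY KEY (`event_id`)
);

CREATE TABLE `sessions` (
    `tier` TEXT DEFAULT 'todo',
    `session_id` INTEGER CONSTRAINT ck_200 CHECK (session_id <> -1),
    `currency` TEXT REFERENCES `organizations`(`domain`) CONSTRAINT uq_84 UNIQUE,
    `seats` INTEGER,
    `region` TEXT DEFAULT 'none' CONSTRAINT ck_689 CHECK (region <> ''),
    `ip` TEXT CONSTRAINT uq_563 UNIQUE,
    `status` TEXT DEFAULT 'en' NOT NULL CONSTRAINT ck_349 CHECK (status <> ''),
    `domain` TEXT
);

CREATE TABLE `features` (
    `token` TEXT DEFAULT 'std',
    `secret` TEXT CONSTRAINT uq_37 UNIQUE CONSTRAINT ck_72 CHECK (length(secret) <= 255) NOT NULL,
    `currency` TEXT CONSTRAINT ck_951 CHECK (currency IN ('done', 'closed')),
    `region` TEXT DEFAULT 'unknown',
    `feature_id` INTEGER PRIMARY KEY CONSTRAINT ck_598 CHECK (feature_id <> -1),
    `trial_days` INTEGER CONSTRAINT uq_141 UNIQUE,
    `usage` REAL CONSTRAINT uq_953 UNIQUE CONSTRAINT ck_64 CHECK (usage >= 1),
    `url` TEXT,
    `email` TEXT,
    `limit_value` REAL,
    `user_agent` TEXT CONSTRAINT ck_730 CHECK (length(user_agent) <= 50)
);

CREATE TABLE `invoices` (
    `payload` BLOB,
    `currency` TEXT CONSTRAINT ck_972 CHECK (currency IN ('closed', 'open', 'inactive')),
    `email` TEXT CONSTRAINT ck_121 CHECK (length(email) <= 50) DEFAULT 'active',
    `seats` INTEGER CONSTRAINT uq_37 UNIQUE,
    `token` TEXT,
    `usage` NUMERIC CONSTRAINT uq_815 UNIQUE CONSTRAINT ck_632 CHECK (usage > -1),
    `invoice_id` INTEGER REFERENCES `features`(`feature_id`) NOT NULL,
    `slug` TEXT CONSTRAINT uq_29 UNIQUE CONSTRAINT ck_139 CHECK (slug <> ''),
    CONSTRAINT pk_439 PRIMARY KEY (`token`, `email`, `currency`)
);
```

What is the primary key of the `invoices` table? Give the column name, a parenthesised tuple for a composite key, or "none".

(token, email, currency)

A table-level PRIMARY KEY clause names 3 columns: token, email, currency.
This is a composite key — the combination is unique, not each column individually.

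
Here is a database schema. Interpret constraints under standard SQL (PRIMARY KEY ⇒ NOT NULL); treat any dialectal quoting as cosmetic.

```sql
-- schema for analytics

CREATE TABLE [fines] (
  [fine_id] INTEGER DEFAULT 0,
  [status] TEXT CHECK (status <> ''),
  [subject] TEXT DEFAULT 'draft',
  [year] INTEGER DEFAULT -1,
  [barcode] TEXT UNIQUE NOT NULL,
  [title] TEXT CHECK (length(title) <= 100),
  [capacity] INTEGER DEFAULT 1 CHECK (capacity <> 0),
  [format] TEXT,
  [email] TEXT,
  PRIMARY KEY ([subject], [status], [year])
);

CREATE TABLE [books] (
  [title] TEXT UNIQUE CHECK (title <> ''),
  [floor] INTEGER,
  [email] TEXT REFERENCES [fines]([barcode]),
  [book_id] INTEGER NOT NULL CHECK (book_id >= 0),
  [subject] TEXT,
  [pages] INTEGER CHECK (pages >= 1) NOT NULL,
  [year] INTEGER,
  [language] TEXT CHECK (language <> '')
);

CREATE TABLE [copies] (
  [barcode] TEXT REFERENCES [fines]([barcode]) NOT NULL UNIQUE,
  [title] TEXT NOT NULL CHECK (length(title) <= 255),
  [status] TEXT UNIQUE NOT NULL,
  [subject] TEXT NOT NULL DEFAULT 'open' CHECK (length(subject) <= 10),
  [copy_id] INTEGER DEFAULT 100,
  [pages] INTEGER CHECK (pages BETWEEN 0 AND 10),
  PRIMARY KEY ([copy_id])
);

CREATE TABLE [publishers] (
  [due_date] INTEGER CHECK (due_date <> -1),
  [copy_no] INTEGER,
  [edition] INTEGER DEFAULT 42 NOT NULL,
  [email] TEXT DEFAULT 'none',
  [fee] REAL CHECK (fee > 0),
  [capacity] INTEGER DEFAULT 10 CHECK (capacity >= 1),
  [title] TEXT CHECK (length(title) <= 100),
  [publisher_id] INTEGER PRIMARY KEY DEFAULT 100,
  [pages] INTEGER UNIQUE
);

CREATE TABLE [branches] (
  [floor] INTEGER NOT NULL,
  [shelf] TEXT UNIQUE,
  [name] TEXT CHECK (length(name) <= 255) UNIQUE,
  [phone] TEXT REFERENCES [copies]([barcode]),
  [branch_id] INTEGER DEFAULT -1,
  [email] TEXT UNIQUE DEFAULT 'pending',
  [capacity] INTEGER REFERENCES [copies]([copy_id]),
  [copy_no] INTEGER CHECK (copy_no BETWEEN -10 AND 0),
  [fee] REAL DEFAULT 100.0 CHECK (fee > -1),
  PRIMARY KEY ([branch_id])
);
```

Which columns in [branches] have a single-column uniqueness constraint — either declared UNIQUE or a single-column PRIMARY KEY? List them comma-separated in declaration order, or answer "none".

shelf, name, branch_id, email

- floor: no UNIQUE or single-column PK constraint.
- shelf: declared UNIQUE → unique.
- name: declared UNIQUE → unique.
- phone: no UNIQUE or single-column PK constraint.
- branch_id: single-column PRIMARY KEY → unique.
- email: declared UNIQUE → unique.
- capacity: no UNIQUE or single-column PK constraint.
- copy_no: no UNIQUE or single-column PK constraint.
- fee: no UNIQUE or single-column PK constraint.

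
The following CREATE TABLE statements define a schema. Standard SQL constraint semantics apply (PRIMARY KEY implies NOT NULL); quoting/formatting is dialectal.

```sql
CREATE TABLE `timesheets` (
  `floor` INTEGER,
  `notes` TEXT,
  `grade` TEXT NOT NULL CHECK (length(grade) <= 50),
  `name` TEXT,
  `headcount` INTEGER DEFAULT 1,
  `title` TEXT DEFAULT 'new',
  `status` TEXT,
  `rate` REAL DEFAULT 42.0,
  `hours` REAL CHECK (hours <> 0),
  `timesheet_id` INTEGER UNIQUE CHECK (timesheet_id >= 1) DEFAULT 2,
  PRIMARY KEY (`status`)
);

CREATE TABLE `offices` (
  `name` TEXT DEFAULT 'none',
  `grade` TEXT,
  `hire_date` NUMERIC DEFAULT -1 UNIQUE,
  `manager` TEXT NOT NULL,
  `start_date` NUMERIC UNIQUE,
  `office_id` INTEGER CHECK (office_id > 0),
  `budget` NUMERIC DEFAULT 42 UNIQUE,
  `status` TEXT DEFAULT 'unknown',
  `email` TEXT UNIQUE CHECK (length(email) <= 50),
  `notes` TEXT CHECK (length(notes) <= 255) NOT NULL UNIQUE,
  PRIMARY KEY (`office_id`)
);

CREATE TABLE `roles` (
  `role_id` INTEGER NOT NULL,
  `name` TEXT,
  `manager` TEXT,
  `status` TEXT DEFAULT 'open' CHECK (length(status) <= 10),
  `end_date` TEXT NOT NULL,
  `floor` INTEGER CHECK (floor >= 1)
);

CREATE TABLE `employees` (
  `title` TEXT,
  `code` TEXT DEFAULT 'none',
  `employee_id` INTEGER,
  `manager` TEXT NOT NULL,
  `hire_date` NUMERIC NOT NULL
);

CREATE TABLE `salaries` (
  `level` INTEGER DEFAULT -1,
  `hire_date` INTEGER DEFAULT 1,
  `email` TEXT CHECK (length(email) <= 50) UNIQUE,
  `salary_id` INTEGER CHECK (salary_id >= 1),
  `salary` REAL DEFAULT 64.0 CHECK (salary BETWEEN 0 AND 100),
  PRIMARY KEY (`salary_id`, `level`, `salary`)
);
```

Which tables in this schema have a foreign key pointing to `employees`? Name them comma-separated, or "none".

none

No REFERENCES clause anywhere in the schema names employees.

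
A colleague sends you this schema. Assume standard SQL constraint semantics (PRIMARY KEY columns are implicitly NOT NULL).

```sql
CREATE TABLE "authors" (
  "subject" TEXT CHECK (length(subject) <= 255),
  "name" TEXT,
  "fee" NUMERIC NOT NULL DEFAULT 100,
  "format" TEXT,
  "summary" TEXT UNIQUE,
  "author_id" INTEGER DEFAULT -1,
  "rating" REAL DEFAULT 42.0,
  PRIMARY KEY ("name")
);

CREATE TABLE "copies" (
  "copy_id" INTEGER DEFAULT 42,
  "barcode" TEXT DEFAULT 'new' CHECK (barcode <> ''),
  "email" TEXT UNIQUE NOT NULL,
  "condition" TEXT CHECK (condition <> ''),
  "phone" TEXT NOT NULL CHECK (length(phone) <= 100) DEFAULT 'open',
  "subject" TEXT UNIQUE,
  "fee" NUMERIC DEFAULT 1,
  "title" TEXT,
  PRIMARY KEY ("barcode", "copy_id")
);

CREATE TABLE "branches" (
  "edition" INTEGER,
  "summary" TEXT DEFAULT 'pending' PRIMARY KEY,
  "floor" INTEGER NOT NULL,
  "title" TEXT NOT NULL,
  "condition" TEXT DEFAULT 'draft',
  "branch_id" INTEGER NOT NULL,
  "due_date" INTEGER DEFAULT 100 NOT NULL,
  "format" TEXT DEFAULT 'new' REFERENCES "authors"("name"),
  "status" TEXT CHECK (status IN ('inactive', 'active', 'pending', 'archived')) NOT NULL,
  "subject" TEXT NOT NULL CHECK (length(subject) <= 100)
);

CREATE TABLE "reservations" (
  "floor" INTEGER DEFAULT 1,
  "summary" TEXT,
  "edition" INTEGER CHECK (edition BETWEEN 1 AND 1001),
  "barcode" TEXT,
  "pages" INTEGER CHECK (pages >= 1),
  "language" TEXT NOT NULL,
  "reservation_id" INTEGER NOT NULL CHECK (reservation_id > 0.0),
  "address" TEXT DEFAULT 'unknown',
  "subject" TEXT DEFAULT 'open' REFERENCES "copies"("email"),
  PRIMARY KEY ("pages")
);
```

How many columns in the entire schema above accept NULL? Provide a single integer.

18

authors: 5 nullable (subject, format, summary, author_id, rating — PK (name) and explicit NOT NULL columns excluded).
copies: 4 nullable (condition, subject, fee, title — PK (barcode, copy_id) and explicit NOT NULL columns excluded).
branches: 3 nullable (edition, condition, format — PK (summary) and explicit NOT NULL columns excluded).
reservations: 6 nullable (floor, summary, edition, barcode, address, subject — PK (pages) and explicit NOT NULL columns excluded).
Total: 5 + 4 + 3 + 6 = 18.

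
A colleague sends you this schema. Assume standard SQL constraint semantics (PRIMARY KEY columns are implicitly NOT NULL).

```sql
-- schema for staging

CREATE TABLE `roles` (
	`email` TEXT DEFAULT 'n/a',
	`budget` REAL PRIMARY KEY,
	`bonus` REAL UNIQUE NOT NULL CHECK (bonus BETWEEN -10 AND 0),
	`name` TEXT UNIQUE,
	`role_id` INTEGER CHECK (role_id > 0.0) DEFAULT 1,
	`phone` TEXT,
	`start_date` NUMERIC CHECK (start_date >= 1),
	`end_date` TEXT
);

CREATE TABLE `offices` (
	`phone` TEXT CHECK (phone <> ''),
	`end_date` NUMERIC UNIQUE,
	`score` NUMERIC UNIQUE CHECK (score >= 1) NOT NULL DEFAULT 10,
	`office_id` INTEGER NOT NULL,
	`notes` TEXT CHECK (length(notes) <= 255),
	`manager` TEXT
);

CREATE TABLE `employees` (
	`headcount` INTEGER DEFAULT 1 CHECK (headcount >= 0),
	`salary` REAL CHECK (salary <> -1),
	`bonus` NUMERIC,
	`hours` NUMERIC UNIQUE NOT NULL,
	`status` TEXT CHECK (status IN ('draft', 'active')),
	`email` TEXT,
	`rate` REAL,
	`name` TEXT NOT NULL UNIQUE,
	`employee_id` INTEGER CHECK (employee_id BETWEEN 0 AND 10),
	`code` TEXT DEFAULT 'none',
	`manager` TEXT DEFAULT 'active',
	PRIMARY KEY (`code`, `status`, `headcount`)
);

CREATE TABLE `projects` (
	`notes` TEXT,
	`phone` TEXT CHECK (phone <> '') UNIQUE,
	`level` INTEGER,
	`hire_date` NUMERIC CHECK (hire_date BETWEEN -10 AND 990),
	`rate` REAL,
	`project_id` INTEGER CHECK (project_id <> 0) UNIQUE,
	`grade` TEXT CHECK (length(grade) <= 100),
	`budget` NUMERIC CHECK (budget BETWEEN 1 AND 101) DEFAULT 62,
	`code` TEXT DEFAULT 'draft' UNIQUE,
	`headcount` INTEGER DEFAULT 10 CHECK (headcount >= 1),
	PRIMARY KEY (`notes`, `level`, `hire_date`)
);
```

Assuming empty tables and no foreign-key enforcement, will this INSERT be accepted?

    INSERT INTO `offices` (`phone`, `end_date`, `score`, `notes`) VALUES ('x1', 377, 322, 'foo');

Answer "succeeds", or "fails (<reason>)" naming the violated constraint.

fails (NOT NULL on office_id)

office_id is omitted from the column list and has no DEFAULT, so it would receive NULL.
But office_id is declared NOT NULL.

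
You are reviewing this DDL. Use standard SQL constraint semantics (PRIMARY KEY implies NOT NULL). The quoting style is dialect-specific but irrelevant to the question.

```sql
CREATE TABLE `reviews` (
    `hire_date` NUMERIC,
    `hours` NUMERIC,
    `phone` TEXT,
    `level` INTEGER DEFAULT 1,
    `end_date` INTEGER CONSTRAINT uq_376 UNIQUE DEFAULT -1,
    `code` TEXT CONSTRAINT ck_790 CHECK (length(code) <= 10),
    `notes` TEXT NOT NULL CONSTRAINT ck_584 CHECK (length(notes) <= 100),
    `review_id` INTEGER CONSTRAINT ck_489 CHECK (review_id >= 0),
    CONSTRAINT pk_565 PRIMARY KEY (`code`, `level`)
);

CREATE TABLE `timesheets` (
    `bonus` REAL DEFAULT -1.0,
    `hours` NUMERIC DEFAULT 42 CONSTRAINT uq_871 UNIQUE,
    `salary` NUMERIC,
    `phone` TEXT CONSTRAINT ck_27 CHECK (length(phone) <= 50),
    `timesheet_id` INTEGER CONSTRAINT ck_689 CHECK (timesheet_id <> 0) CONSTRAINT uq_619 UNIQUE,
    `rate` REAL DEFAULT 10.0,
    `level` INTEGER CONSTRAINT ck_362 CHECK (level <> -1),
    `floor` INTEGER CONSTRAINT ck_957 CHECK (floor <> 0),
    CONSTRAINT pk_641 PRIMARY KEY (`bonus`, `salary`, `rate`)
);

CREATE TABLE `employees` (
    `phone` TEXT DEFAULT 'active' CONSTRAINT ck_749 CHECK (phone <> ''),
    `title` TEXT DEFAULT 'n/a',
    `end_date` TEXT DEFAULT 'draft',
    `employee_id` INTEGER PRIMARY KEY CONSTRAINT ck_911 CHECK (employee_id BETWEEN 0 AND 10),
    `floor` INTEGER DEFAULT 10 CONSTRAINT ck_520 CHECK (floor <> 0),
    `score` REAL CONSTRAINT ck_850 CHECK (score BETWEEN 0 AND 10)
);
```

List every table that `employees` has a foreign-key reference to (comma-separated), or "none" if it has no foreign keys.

none

No column in employees has a REFERENCES clause.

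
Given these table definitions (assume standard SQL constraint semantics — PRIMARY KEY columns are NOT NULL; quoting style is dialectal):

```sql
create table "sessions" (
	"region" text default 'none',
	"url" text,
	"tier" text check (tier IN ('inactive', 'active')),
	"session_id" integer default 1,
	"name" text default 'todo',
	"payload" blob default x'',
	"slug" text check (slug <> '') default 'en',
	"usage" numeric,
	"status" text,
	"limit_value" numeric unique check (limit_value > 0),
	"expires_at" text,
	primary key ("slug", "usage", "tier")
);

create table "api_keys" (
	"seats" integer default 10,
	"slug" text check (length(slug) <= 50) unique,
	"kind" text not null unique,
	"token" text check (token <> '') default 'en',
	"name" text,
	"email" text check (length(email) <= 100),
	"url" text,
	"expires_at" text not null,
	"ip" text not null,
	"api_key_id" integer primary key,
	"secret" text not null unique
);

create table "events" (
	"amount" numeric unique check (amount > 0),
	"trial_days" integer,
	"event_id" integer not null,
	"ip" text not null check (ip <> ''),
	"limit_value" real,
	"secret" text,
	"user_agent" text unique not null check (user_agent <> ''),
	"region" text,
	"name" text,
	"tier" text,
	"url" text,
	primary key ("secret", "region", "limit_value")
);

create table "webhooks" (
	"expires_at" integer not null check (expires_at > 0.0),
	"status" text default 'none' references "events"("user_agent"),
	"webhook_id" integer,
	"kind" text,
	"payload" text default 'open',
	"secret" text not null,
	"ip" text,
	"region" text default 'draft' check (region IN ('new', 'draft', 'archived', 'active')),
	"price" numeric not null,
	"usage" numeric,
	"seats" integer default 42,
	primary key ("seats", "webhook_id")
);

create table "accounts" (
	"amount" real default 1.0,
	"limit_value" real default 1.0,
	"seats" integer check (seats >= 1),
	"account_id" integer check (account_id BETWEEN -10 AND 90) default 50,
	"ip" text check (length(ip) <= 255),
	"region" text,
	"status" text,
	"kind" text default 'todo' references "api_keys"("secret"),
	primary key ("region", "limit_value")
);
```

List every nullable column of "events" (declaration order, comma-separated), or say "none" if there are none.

- amount: CHECK does not forbid NULL (a CHECK constraint passes when its expression is NULL) → nullable.
- trial_days: no NOT NULL constraint applies → nullable.
- event_id: declared NOT NULL → not nullable.
- ip: declared NOT NULL → not nullable.
- limit_value: part of the PRIMARY KEY, which implies NOT NULL → not nullable.
- secret: part of the PRIMARY KEY, which implies NOT NULL → not nullable.
- user_agent: declared NOT NULL → not nullable.
- region: part of the PRIMARY KEY, which implies NOT NULL → not nullable.
- name: no NOT NULL constraint applies → nullable.
- tier: no NOT NULL constraint applies → nullable.
- url: no NOT NULL constraint applies → nullable.

amount, trial_days, name, tier, url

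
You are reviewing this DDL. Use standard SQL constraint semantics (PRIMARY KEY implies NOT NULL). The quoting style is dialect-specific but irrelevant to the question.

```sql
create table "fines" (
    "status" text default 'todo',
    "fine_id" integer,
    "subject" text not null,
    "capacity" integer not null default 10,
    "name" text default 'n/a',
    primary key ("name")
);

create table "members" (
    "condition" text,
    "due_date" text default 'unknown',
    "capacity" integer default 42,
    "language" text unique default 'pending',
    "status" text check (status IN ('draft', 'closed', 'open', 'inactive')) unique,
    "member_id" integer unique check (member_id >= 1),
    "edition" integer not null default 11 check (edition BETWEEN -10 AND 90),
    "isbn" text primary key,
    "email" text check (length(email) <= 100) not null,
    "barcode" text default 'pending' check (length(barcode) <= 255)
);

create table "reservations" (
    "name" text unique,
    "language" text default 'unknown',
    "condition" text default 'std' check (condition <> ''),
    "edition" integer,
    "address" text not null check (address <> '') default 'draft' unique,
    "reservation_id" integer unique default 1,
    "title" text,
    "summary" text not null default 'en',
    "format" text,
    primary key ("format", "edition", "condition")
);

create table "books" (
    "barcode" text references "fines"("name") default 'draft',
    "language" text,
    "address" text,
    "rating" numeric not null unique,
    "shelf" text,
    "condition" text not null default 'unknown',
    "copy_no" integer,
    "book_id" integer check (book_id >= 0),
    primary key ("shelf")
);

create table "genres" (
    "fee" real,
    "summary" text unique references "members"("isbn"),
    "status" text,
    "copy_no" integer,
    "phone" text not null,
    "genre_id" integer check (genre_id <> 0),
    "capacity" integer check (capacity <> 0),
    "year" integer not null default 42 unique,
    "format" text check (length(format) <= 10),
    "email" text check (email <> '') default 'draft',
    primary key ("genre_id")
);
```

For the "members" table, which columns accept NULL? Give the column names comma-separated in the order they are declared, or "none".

- condition: no NOT NULL constraint applies → nullable.
- due_date: DEFAULT only fills an omitted column; an explicit NULL is still allowed → nullable.
- capacity: DEFAULT only fills an omitted column; an explicit NULL is still allowed → nullable.
- language: UNIQUE does not imply NOT NULL → nullable.
- status: CHECK does not forbid NULL (a CHECK constraint passes when its expression is NULL) → nullable.
- member_id: CHECK does not forbid NULL (a CHECK constraint passes when its expression is NULL) → nullable.
- edition: declared NOT NULL → not nullable.
- isbn: part of the PRIMARY KEY, which implies NOT NULL → not nullable.
- email: declared NOT NULL → not nullable.
- barcode: CHECK does not forbid NULL (a CHECK constraint passes when its expression is NULL) → nullable.

condition, due_date, capacity, language, status, member_id, barcode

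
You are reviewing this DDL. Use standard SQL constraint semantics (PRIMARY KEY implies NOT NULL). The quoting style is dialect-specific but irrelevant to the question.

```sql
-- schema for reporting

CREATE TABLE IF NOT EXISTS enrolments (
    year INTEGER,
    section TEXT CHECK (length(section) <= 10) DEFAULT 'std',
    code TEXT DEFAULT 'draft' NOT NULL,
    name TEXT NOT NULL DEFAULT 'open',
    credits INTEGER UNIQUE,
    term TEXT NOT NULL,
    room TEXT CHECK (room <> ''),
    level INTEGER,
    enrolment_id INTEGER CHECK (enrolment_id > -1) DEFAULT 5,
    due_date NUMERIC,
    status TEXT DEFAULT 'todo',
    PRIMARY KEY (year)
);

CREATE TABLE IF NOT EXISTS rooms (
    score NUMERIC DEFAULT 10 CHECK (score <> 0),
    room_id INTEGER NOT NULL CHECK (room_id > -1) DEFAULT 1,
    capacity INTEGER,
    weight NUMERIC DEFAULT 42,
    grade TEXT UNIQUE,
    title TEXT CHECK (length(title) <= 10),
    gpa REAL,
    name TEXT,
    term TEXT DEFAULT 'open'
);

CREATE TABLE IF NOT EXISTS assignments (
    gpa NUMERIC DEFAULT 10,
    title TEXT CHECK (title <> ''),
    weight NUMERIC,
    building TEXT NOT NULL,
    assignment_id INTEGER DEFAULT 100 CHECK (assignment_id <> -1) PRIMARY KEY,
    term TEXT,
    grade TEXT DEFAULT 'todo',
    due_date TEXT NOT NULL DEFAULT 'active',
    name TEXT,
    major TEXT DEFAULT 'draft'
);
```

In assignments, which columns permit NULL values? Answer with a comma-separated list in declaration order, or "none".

gpa, title, weight, term, grade, name, major

- gpa: DEFAULT only fills an omitted column; an explicit NULL is still allowed → nullable.
- title: CHECK does not forbid NULL (a CHECK constraint passes when its expression is NULL) → nullable.
- weight: no NOT NULL constraint applies → nullable.
- building: declared NOT NULL → not nullable.
- assignment_id: part of the PRIMARY KEY, which implies NOT NULL → not nullable.
- term: no NOT NULL constraint applies → nullable.
- grade: DEFAULT only fills an omitted column; an explicit NULL is still allowed → nullable.
- due_date: declared NOT NULL → not nullable.
- name: no NOT NULL constraint applies → nullable.
- major: DEFAULT only fills an omitted column; an explicit NULL is still allowed → nullable.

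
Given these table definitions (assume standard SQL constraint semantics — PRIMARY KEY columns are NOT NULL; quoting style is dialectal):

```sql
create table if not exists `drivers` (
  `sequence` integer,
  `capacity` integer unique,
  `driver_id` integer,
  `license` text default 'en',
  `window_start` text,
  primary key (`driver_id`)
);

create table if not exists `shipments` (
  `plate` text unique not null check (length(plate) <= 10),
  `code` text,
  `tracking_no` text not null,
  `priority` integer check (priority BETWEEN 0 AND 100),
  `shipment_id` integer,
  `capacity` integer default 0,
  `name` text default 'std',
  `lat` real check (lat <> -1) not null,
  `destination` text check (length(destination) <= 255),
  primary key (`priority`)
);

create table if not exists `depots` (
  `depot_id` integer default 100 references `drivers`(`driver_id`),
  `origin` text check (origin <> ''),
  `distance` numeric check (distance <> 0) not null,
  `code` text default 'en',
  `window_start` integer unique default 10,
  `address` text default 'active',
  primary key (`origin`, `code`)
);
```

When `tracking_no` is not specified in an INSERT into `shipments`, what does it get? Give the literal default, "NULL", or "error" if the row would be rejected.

error

tracking_no has no DEFAULT clause.
Omitting it would insert NULL, but it is declared NOT NULL, so the INSERT fails.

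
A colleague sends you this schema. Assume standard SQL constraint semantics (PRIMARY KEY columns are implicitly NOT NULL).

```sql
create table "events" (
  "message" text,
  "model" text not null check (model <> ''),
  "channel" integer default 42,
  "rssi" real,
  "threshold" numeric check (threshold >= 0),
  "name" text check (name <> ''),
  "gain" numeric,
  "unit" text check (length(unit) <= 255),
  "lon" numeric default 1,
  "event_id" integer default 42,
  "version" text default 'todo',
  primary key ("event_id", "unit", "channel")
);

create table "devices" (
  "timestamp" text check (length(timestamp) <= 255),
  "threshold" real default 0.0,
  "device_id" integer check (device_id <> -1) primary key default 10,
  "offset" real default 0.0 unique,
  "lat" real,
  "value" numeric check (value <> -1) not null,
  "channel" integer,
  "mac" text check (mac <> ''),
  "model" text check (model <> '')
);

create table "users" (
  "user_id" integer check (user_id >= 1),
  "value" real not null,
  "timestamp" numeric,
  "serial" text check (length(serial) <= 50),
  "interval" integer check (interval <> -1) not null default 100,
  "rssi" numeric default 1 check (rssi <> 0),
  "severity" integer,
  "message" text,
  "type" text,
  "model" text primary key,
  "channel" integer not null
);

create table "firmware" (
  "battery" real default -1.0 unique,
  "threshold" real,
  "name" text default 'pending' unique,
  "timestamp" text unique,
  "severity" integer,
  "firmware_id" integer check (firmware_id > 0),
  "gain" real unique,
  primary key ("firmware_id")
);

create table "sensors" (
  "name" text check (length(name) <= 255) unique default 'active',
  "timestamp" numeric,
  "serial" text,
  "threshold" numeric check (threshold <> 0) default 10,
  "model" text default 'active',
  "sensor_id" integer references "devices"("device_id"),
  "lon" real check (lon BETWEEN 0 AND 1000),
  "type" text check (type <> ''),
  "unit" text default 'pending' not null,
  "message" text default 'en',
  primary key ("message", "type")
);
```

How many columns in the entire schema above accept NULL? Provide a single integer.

34

events: 7 nullable (message, rssi, threshold, name, gain, lon, version — PK (event_id, unit, channel) and explicit NOT NULL columns excluded).
devices: 7 nullable (timestamp, threshold, offset, lat, channel, mac, model — PK (device_id) and explicit NOT NULL columns excluded).
users: 7 nullable (user_id, timestamp, serial, rssi, severity, message, type — PK (model) and explicit NOT NULL columns excluded).
firmware: 6 nullable (battery, threshold, name, timestamp, severity, gain — PK (firmware_id) and explicit NOT NULL columns excluded).
sensors: 7 nullable (name, timestamp, serial, threshold, model, sensor_id, lon — PK (message, type) and explicit NOT NULL columns excluded).
Total: 7 + 7 + 7 + 6 + 7 = 34.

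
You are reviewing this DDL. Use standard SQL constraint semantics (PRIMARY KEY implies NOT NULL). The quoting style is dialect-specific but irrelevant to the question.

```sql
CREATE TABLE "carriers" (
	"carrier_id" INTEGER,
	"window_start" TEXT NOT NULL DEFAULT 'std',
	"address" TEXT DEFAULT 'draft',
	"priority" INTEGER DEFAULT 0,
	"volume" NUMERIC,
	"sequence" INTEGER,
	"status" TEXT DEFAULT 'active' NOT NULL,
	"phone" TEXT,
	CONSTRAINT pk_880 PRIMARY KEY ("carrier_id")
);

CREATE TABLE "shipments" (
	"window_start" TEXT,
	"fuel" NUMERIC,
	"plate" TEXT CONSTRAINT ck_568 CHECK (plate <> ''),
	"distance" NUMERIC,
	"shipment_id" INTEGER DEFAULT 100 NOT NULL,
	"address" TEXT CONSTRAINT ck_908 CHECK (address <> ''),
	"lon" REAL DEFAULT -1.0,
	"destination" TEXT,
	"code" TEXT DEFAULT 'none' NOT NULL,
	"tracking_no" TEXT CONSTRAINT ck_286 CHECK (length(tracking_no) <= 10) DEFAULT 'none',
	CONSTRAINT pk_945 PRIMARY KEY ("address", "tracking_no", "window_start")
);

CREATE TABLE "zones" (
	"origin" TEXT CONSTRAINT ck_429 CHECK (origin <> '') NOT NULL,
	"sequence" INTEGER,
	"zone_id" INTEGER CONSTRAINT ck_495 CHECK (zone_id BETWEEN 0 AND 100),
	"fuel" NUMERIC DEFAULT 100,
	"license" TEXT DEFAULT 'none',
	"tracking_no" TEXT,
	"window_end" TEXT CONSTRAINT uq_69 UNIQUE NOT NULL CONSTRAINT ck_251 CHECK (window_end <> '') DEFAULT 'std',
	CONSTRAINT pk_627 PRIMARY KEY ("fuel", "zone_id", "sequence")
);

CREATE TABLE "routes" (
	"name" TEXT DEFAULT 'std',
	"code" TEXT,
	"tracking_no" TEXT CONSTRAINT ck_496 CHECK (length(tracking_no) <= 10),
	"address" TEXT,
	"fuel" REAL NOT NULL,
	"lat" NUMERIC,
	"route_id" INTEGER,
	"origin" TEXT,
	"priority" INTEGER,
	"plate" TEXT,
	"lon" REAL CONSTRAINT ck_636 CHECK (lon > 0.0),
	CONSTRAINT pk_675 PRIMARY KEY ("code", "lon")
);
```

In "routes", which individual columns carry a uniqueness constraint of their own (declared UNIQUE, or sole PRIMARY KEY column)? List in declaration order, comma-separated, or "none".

- name: no UNIQUE or single-column PK constraint.
- code: part of a composite PRIMARY KEY — only the tuple is unique, not this column on its own.
- tracking_no: no UNIQUE or single-column PK constraint.
- address: no UNIQUE or single-column PK constraint.
- fuel: no UNIQUE or single-column PK constraint.
- lat: no UNIQUE or single-column PK constraint.
- route_id: no UNIQUE or single-column PK constraint.
- origin: no UNIQUE or single-column PK constraint.
- priority: no UNIQUE or single-column PK constraint.
- plate: no UNIQUE or single-column PK constraint.
- lon: part of a composite PRIMARY KEY — only the tuple is unique, not this column on its own.

none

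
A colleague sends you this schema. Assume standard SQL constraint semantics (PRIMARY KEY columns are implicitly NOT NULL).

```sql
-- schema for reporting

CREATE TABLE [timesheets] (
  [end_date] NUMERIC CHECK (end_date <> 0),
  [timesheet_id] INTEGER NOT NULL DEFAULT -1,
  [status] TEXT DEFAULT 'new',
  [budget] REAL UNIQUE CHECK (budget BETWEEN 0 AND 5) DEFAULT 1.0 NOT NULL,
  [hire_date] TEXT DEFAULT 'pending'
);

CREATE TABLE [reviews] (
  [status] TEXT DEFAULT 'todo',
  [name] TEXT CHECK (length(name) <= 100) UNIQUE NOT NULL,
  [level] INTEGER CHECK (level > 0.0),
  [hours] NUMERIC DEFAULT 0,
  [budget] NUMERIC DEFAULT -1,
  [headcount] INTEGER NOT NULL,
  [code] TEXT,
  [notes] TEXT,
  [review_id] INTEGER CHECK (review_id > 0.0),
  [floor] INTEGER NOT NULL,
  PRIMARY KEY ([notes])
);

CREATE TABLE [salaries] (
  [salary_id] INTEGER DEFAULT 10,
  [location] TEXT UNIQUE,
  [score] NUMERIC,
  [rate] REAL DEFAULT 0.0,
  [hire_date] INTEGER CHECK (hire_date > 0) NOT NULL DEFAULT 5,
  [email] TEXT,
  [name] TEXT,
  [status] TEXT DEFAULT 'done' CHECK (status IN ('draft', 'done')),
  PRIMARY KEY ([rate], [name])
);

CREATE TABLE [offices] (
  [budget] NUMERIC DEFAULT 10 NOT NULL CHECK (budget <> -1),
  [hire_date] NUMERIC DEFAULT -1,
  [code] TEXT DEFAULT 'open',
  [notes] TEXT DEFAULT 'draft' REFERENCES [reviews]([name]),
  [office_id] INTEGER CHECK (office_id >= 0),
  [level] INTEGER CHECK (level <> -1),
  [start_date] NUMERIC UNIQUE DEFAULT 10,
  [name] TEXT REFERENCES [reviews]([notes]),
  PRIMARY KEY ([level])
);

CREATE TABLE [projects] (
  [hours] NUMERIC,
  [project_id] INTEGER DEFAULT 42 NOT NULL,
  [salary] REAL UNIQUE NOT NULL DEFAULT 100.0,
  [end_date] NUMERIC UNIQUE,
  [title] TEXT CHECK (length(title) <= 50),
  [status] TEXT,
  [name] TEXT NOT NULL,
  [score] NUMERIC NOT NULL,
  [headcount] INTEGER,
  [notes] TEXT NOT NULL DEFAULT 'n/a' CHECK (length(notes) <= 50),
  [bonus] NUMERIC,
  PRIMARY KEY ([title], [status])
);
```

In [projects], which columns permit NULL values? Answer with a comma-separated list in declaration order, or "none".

- hours: no NOT NULL constraint applies → nullable.
- project_id: declared NOT NULL → not nullable.
- salary: declared NOT NULL → not nullable.
- end_date: UNIQUE does not imply NOT NULL → nullable.
- title: part of the PRIMARY KEY, which implies NOT NULL → not nullable.
- status: part of the PRIMARY KEY, which implies NOT NULL → not nullable.
- name: declared NOT NULL → not nullable.
- score: declared NOT NULL → not nullable.
- headcount: no NOT NULL constraint applies → nullable.
- notes: declared NOT NULL → not nullable.
- bonus: no NOT NULL constraint applies → nullable.

hours, end_date, headcount, bonus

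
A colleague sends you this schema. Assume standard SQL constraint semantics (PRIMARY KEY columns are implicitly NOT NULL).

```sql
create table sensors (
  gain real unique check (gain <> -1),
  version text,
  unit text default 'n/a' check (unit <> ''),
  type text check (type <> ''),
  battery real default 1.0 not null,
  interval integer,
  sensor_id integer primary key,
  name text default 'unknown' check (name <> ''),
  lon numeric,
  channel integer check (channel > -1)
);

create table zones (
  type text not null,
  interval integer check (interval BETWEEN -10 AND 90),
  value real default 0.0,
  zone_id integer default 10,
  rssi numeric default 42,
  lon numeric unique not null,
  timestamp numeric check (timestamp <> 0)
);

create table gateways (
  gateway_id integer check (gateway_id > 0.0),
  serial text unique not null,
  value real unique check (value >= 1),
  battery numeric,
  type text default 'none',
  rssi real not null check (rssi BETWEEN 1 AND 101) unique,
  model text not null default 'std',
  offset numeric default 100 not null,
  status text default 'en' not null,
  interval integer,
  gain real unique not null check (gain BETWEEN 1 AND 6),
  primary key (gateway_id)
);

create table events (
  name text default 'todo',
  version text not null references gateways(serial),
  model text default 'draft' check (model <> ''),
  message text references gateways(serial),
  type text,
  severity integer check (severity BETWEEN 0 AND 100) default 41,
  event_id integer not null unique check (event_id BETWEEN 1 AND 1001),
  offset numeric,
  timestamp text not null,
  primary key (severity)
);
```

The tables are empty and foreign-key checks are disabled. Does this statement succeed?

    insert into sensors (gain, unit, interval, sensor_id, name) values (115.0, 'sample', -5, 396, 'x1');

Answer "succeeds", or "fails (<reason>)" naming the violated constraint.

succeeds

NOT NULL columns: battery defaults to 1.0; sensor_id is supplied.
CHECK constraints: 115.0 satisfies (gain <> -1); 'sample' satisfies (unit <> ''); 'x1' satisfies (name <> '').
No constraint is violated.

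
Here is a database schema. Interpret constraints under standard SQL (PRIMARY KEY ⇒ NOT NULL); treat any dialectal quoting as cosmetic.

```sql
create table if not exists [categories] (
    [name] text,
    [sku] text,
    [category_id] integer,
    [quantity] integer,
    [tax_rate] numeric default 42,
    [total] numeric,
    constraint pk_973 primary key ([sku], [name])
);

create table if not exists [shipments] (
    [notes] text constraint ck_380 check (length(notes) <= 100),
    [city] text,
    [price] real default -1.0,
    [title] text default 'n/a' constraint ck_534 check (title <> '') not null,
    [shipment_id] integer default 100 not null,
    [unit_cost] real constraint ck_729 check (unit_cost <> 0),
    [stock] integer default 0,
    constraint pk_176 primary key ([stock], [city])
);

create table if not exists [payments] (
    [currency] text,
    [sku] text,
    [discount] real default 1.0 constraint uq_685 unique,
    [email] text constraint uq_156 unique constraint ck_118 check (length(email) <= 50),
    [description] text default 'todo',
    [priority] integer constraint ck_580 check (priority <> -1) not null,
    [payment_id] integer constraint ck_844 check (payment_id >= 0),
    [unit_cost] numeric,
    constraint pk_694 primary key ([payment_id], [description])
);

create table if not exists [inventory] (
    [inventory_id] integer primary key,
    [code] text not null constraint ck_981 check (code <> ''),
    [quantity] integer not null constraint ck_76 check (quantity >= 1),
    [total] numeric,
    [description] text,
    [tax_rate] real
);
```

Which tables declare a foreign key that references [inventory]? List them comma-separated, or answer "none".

No REFERENCES clause anywhere in the schema names inventory.

none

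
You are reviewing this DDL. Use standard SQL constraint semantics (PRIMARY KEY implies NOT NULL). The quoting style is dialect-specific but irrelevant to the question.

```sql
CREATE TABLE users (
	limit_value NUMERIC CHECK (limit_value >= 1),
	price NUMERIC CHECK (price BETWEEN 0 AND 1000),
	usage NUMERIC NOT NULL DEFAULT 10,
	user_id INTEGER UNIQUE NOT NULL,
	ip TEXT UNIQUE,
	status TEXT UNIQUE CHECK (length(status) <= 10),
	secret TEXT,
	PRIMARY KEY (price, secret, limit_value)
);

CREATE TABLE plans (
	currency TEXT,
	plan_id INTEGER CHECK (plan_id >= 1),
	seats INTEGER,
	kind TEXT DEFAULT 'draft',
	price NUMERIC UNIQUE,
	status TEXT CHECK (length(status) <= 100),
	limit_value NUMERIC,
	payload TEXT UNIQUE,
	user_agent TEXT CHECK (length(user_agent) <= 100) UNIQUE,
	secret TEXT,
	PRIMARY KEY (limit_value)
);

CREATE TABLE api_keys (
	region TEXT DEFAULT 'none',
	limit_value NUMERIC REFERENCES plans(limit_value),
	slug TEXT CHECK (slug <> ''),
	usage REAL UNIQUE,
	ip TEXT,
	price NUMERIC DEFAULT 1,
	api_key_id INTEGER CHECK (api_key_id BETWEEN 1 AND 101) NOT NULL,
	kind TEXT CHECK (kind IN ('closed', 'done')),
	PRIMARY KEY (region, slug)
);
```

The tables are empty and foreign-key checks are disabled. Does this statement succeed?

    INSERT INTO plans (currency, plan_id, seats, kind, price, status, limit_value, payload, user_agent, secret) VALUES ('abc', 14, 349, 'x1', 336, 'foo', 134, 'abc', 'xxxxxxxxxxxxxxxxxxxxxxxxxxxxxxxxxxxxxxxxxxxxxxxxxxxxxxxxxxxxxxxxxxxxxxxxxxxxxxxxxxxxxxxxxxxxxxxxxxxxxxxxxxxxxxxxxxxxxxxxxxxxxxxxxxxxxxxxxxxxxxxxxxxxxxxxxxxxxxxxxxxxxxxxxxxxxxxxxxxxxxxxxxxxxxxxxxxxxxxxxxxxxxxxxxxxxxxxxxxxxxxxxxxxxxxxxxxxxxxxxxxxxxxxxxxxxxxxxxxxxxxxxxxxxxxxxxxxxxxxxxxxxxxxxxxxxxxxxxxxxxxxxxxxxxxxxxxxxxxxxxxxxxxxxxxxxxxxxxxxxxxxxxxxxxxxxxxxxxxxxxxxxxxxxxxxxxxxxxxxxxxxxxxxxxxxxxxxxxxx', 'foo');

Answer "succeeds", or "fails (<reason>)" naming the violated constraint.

The value 'xxxxxxxxxxxxxxxxxxxxxxxxxxxxxxxxxxxxxxxxxxxxxxxxxxxxxxxxxxxxxxxxxxxxxxxxxxxxxxxxxxxxxxxxxxxxxxxxxxxxxxxxxxxxxxxxxxxxxxxxxxxxxxxxxxxxxxxxxxxxxxxxxxxxxxxxxxxxxxxxxxxxxxxxxxxxxxxxxxxxxxxxxxxxxxxxxxxxxxxxxxxxxxxxxxxxxxxxxxxxxxxxxxxxxxxxxxxxxxxxxxxxxxxxxxxxxxxxxxxxxxxxxxxxxxxxxxxxxxxxxxxxxxxxxxxxxxxxxxxxxxxxxxxxxxxxxxxxxxxxxxxxxxxxxxxxxxxxxxxxxxxxxxxxxxxxxxxxxxxxxxxxxxxxxxxxxxxxxxxxxxxxxxxxxxxxxxxxxxxx' for user_agent violates CHECK (length(user_agent) <= 100).

fails (CHECK on user_agent)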